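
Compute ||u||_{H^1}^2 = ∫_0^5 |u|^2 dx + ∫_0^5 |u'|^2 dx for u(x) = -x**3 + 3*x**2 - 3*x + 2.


||u||_{H^1}^2 = 56885/14

The H^1 norm (squared) on an interval (0, L) is
  ||u||_{H^1}^2 = ∫_0^L u(x)^2 dx + ∫_0^L u'(x)^2 dx.
Compute u'(x) = -3*x**2 + 6*x - 3.
Then u(x)^2 = x**6 - 6*x**5 + 15*x**4 - 22*x**3 + 21*x**2 - 12*x + 4 and u'(x)^2 = 9*x**4 - 36*x**3 + 54*x**2 - 36*x + 9.
Integrate each monomial from 0 to 5 using ∫_0^5 c·x^n dx = c·5^(n+1)/(n+1):
  ∫_0^5 u(x)^2 dx = ∫_0^5 (x^6 - 6*x^5 + 15*x^4 - 22*x^3 + 21*x^2 - 12*x + 4) dx. Term by term:
    ∫_0^5 x^6 dx = 78125/7;  ∫_0^5 -6*x^5 dx = -15625;  ∫_0^5 15*x^4 dx = 9375;
    ∫_0^5 -22*x^3 dx = -6875/2;  ∫_0^5 21*x^2 dx = 875;  ∫_0^5 -12*x dx = -150;
    ∫_0^5 4 dx = 20.
  Sum: 78125/7 − 15625 + 9375 − 6875/2 + 875 − 150 + 20 = 31055/14.
  ∫_0^5 u'(x)^2 dx = ∫_0^5 (9*x^4 - 36*x^3 + 54*x^2 - 36*x + 9) dx. Term by term:
    ∫_0^5 9*x^4 dx = 5625;  ∫_0^5 -36*x^3 dx = -5625;  ∫_0^5 54*x^2 dx = 2250;
    ∫_0^5 -36*x dx = -450;  ∫_0^5 9 dx = 45.
  Sum: 5625 − 5625 + 2250 − 450 + 45 = 1845.
Adding: ||u||_{H^1}^2 = 31055/14 + 1845 = 56885/14.


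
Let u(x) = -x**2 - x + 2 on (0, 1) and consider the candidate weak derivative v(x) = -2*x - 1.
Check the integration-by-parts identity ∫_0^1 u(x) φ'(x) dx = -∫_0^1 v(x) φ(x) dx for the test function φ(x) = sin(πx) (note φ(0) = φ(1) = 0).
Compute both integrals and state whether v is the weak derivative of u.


LHS = 4/π, RHS = 4/π. Yes, v = u' weakly.

u(x) = -x**2 - x + 2, classical derivative u'(x) = -2*x - 1.
φ(x) = sin(πx), so φ'(x) = π*cos(π*x).
Note φ(0) = φ(1) = 0, so the boundary term u·φ vanishes.
LHS = ∫_0^1 u(x) φ'(x) dx = ∫_0^1 (-π*x^2*cos(π*x) - π*x*cos(π*x) + 2*π*cos(π*x)) dx. Term by term:
  ∫_0^1 2*π*cos(π*x) dx = 0;  ∫_0^1 -π*x*cos(π*x) dx = 2/π;  ∫_0^1 -π*x^2*cos(π*x) dx = 2/π.
Sum: 0 + 2/π + 2/π = 4/π.
So LHS = 4/π.
∫_0^1 v(x) φ(x) dx = ∫_0^1 (-2*x*sin(π*x) - sin(π*x)) dx. Term by term:
  ∫_0^1 -sin(π*x) dx = -2/π;  ∫_0^1 -2*x*sin(π*x) dx = -2/π.
Sum: -2/π − 2/π = -4/π.
So RHS = -∫_0^1 v(x) φ(x) dx = 4/π.
LHS = RHS, so the identity holds for this test φ.
Moreover u is smooth here and v(x) = u'(x) = -2*x - 1 pointwise, so the identity holds for every test function. Hence v is the weak derivative of u.


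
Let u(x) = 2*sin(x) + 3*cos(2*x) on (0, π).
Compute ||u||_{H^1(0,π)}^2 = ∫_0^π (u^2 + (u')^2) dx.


||u||_{H^1(0,π)}^2 = -40 + 53*π/2

u'(x) = -6*sin(2*x) + 2*cos(x).
Expand u² and (u')² and integrate term by term on (0, π), using: for integers n ≥ 1, ∫_0^π sin²(nx) dx = ∫_0^π cos²(nx) dx = π/2; for n ≠ n', ∫_0^π sin(nx)sin(n'x) dx = ∫_0^π cos(nx)cos(n'x) dx = 0; and by product-to-sum, ∫_0^π sin(nx)cos(n'x) dx = ½∫_0^π [sin((n+n')x) + sin((n−n')x)] dx, which is 0 when n+n' is even and 2n/(n²−n'²) when n+n' is odd (it need not vanish on (0, π)).
  u² squared terms: (2)²·∫sin(x)² dx = 4·π/2 = 2*π;  (3)²·∫cos(2x)² dx = 9·π/2 = 9*π/2.
  u² cross terms: 2·(2)·(3)·∫sin(x)·cos(2x) dx = 12·(-2/3) = -8.
  So ∫_0^π u² dx = 2*π + 9*π/2 − 8 = -8 + 13*π/2.
  (u')² squared terms: (-6)²·∫sin(2x)² dx = 36·π/2 = 18*π;  (2)²·∫cos(x)² dx = 4·π/2 = 2*π.
  (u')² cross terms: 2·(-6)·(2)·∫sin(2x)·cos(x) dx = -24·(4/3) = -32.
  So ∫_0^π (u')² dx = 18*π + 2*π − 32 = -32 + 20*π.
||u||_{H^1}^2 = (-8 + 13*π/2) + (-32 + 20*π) = -40 + 53*π/2.


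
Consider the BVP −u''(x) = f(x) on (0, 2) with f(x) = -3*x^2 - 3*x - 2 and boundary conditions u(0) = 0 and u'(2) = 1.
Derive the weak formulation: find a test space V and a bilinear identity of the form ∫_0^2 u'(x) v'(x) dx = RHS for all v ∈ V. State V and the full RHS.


V = {v ∈ H^1(0, 2) : v(0) = 0} (test functions vanish at x = 0 where u is specified); weak form: ∫_0^2 u'v' dx = ∫_0^2 (-3*x^2 - 3*x - 2) v dx + v(2) for all v ∈ V.

Multiply both sides by a test function v and integrate from 0 to 2:
  ∫_0^2 −u''(x) v(x) dx = ∫_0^2 f(x) v(x) dx.
Integrate the LHS by parts once:
  ∫_0^2 −u'' v dx = −[u'(x) v(x)]_0^2 + ∫_0^2 u'(x) v'(x) dx.
Thus ∫_0^2 u'(x) v'(x) dx = ∫_0^2 f(x) v(x) dx + [u'(x) v(x)]_0^2.
Choose V so that boundary terms are either known or forced to vanish.
Mixed BC: u(0) = 0 (Dirichlet) and u'(2) = 1 (Neumann). Define V = {v ∈ H^1(0, 2) : v(0) = 0}. Then [u' v]_0^2 = u'(2)·v(2) − u'(0)·0 = v(2).
Weak formulation: find u (satisfying any essential BC) such that ∫_0^2 u'(x) v'(x) dx = ∫_0^2 f v dx + v(2) for all v ∈ V (Dirichlet at 0 absorbed into V; Neumann datum at x = 2 contributes the boundary term).
Substituting f(x) = -3*x^2 - 3*x - 2, the right-hand side is ∫_0^2 (-3*x^2 - 3*x - 2) v dx + v(2).


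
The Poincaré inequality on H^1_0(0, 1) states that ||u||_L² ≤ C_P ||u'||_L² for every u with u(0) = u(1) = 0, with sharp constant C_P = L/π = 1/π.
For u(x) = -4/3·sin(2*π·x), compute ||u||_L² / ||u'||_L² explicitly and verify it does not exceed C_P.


||u||_L² / ||u'||_L² = 1/(2*π) < C_P = 1/π.

u(x) = -4/3·sin(2*π·x), so u'(x) = -8*π*cos(2*π*x)/3.
Writing u(x) = A·sin(kπx/L) with A = -4/3 and k = 2, use ∫_0^L sin²(kπx/L) dx = L/2 and ∫_0^L cos²(kπx/L) dx = L/2.
u² = 16/9·sin²(2*π·x) and (u')² = 64*π^2/9·cos²(2*π·x), and each of sin², cos² integrates to L/2 = 1/2 over (0, 1).
∫_0^1 u² dx = 8/9, so ||u||_L² = 2*sqrt(2)/3.
∫_0^1 (u')² dx = 32*π^2/9, so ||u'||_L² = 4*sqrt(2)*π/3.
Ratio ||u||_L² / ||u'||_L² = 1/(2*π).
Sharp Poincaré constant on H^1_0(0, 1) is C_P = L/π = 1/π, achieved by sin(π·x).
This is the k = 2 harmonic; the ratio L/(kπ) is strictly less than C_P = L/π, consistent with the sharp inequality ||u||_L² ≤ C_P ||u'||_L².


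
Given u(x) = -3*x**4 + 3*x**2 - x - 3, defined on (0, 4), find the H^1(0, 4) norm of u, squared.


||u||_{H^1}^2 = 8081096/15

The H^1 norm (squared) on an interval (0, L) is
  ||u||_{H^1}^2 = ∫_0^L u(x)^2 dx + ∫_0^L u'(x)^2 dx.
Compute u'(x) = -12*x**3 + 6*x - 1.
Then u(x)^2 = 9*x**8 - 18*x**6 + 6*x**5 + 27*x**4 - 6*x**3 - 17*x**2 + 6*x + 9 and u'(x)^2 = 144*x**6 - 144*x**4 + 24*x**3 + 36*x**2 - 12*x + 1.
Integrate each monomial from 0 to 4 using ∫_0^4 c·x^n dx = c·4^(n+1)/(n+1):
  ∫_0^4 u(x)^2 dx = ∫_0^4 (9*x^8 - 18*x^6 + 6*x^5 + 27*x^4 - 6*x^3 - 17*x^2 + 6*x + 9) dx. Term by term:
    ∫_0^4 9*x^8 dx = 262144;  ∫_0^4 -18*x^6 dx = -294912/7;  ∫_0^4 6*x^5 dx = 4096;
    ∫_0^4 27*x^4 dx = 27648/5;  ∫_0^4 -6*x^3 dx = -384;  ∫_0^4 -17*x^2 dx = -1088/3;
    ∫_0^4 6*x dx = 48;  ∫_0^4 9 dx = 36.
  Sum: 262144 − 294912/7 + 4096 + 27648/5 − 384 − 1088/3 + 48 + 36 = 24042548/105.
  ∫_0^4 u'(x)^2 dx = ∫_0^4 (144*x^6 - 144*x^4 + 24*x^3 + 36*x^2 - 12*x + 1) dx. Term by term:
    ∫_0^4 144*x^6 dx = 2359296/7;  ∫_0^4 -144*x^4 dx = -147456/5;  ∫_0^4 24*x^3 dx = 1536;
    ∫_0^4 36*x^2 dx = 768;  ∫_0^4 -12*x dx = -96;  ∫_0^4 1 dx = 4.
  Sum: 2359296/7 − 147456/5 + 1536 + 768 − 96 + 4 = 10841708/35.
Adding: ||u||_{H^1}^2 = 24042548/105 + 10841708/35 = 8081096/15.


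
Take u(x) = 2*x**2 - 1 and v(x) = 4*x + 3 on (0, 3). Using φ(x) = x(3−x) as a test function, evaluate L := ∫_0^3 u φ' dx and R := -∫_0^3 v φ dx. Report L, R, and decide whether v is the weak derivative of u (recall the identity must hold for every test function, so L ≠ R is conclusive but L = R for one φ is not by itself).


LHS = -27, RHS = -81/2. No, v is not the weak derivative of u.

u(x) = 2*x**2 - 1, classical derivative u'(x) = 4*x.
φ(x) = x(3−x), so φ'(x) = 3 - 2*x.
Note φ(0) = φ(3) = 0, so the boundary term u·φ vanishes.
LHS = ∫_0^3 u(x) φ'(x) dx = ∫_0^3 (-4*x^3 + 6*x^2 + 2*x - 3) dx. Term by term:
  ∫_0^3 -4*x^3 dx = -81;  ∫_0^3 6*x^2 dx = 54;  ∫_0^3 2*x dx = 9;
  ∫_0^3 -3 dx = -9.
Sum: -81 + 54 + 9 − 9 = -27.
So LHS = -27.
∫_0^3 v(x) φ(x) dx = ∫_0^3 (-4*x^3 + 9*x^2 + 9*x) dx. Term by term:
  ∫_0^3 -4*x^3 dx = -81;  ∫_0^3 9*x^2 dx = 81;  ∫_0^3 9*x dx = 81/2.
Sum: -81 + 81 + 81/2 = 81/2.
So RHS = -∫_0^3 v(x) φ(x) dx = -81/2.
LHS − RHS = 27/2 ≠ 0, so the identity fails.
(For a valid weak derivative the identity must hold for EVERY test function, in particular this one. The failure shows v is NOT the weak derivative of u.)
Correct weak derivative would be u'(x) = 4*x.


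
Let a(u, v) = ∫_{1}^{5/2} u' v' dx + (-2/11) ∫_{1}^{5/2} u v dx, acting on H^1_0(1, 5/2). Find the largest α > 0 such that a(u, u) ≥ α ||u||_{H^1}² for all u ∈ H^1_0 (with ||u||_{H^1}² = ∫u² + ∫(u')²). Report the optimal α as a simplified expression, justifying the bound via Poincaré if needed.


α = 2*(-9 + 22*π^2)/(11*(9 + 4*π^2))

Coercivity of a(·,·) on H^1_0(1, 5/2) means a(u, u) ≥ α ||u||_{H^1}² for every u ∈ H^1_0.
The interval has length L = 3/2, and Poincaré/coercivity depend only on L. Here a(u, u) = ∫(u')² + (-2/11)·∫u².
Here c = -2/11 < 0 with |c| < (π/L)² = 4*π^2/9, so coercivity still holds. The condition a(u,u) ≥ α||u||_{H^1}² reads (1−α)∫(u')² ≥ (α−c)∫u². Any admissible α is ≤ 1 (rapidly oscillating u have ∫u²/∫(u')² → 0), and α = 1 would force 0 ≥ (1−c)∫u², impossible since c < 1; so 1−α > 0. By the sharp Poincaré inequality on H^1_0 of an interval of length L, ∫(u')² ≥ (π/L)²∫u² with equality for the first sine mode sin(π(x−x₀)/L) (x₀ the left endpoint), so the inequality holds for all u iff (1−α)(π/L)² ≥ α − c, i.e. α ≤ ((π/L)² + c)/((π/L)² + 1) = (1 + c(L/π)²)/(1 + (L/π)²). (Direct route, valid since c ≤ 0: Poincaré gives c∫u² ≥ c(L/π)²∫(u')², so a(u,u) ≥ (1 + c(L/π)²)∫(u')², while ||u||_{H^1}² ≤ (1 + (L/π)²)∫(u')²; dividing yields the same α.) With (π/L)² = 4*π^2/9 and c = -2/11, the largest admissible constant is α = ((π/L)² + c)/((π/L)² + 1).
Simplifying, α = 2*(-9 + 22*π^2)/(11*(9 + 4*π^2)).


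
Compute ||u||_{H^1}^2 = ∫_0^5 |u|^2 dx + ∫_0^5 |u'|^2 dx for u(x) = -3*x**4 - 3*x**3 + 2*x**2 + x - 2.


||u||_{H^1}^2 = 137350975/28

The H^1 norm (squared) on an interval (0, L) is
  ||u||_{H^1}^2 = ∫_0^L u(x)^2 dx + ∫_0^L u'(x)^2 dx.
Compute u'(x) = -12*x**3 - 9*x**2 + 4*x + 1.
Then u(x)^2 = 9*x**8 + 18*x**7 - 3*x**6 - 18*x**5 + 10*x**4 + 16*x**3 - 7*x**2 - 4*x + 4 and u'(x)^2 = 144*x**6 + 216*x**5 - 15*x**4 - 96*x**3 - 2*x**2 + 8*x + 1.
Integrate each monomial from 0 to 5 using ∫_0^5 c·x^n dx = c·5^(n+1)/(n+1):
  ∫_0^5 u(x)^2 dx = ∫_0^5 (9*x^8 + 18*x^7 - 3*x^6 - 18*x^5 + 10*x^4 + 16*x^3 - 7*x^2 - 4*x + 4) dx. Term by term:
    ∫_0^5 9*x^8 dx = 1953125;  ∫_0^5 18*x^7 dx = 3515625/4;  ∫_0^5 -3*x^6 dx = -234375/7;
    ∫_0^5 -18*x^5 dx = -46875;  ∫_0^5 10*x^4 dx = 6250;  ∫_0^5 16*x^3 dx = 2500;
    ∫_0^5 -7*x^2 dx = -875/3;  ∫_0^5 -4*x dx = -50;  ∫_0^5 4 dx = 20.
  Sum: 1953125 + 3515625/4 − 234375/7 − 46875 + 6250 + 2500 − 875/3 − 50 + 20 = 231848605/84.
  ∫_0^5 u'(x)^2 dx = ∫_0^5 (144*x^6 + 216*x^5 - 15*x^4 - 96*x^3 - 2*x^2 + 8*x + 1) dx. Term by term:
    ∫_0^5 144*x^6 dx = 11250000/7;  ∫_0^5 216*x^5 dx = 562500;  ∫_0^5 -15*x^4 dx = -9375;
    ∫_0^5 -96*x^3 dx = -15000;  ∫_0^5 -2*x^2 dx = -250/3;  ∫_0^5 8*x dx = 100;
    ∫_0^5 1 dx = 5.
  Sum: 11250000/7 + 562500 − 9375 − 15000 − 250/3 + 100 + 5 = 45051080/21.
Adding: ||u||_{H^1}^2 = 231848605/84 + 45051080/21 = 137350975/28.


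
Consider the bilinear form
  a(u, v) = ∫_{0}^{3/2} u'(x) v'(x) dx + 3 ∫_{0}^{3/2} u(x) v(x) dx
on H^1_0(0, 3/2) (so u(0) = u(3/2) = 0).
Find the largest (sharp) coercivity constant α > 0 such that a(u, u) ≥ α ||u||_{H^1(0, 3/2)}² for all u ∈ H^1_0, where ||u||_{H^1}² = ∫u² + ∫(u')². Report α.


α = 1

Coercivity of a(·,·) on H^1_0(0, 3/2) means a(u, u) ≥ α ||u||_{H^1}² for every u ∈ H^1_0.
The interval has length L = 3/2, and Poincaré/coercivity depend only on L. Here a(u, u) = ∫(u')² + (3)·∫u².
Here c = 3 ≥ 1, so a(u,u) = ∫(u')² + c∫u² ≥ ∫(u')² + ∫u² = ||u||_{H^1}², i.e. α = 1 works. No larger α is possible: a(u,u) ≥ α||u||_{H^1}² means (1−α)∫(u')² ≥ (α−c)∫u², and for the modes u_n = sin(nπ(x−x₀)/L) (x₀ the left endpoint) one has ∫u_n²/∫(u_n')² = (L/(nπ))² → 0, so a(u_n,u_n)/||u_n||_{H^1}² → 1. Hence the optimal constant is α = 1.
Therefore α = 1.


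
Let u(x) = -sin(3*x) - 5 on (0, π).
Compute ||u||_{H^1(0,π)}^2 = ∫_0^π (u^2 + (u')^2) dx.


||u||_{H^1(0,π)}^2 = 20/3 + 30*π

u'(x) = -3*cos(3*x).
Expand u² and (u')² and integrate term by term on (0, π), using: for integers n ≥ 1, ∫_0^π sin²(nx) dx = ∫_0^π cos²(nx) dx = π/2; for n ≠ n', ∫_0^π sin(nx)sin(n'x) dx = ∫_0^π cos(nx)cos(n'x) dx = 0; and by product-to-sum, ∫_0^π sin(nx)cos(n'x) dx = ½∫_0^π [sin((n+n')x) + sin((n−n')x)] dx, which is 0 when n+n' is even and 2n/(n²−n'²) when n+n' is odd (it need not vanish on (0, π)). For the constant mode: ∫_0^π 1 dx = π, ∫_0^π cos(nx) dx = 0, ∫_0^π sin(nx) dx = (1−(−1)^n)/n.
  u² squared terms: (-5)²·∫1 dx = 25·π = 25*π;  (-1)²·∫sin(3x)² dx = 1·π/2 = π/2.
  u² cross terms: 2·(-5)·(-1)·∫1·sin(3x) dx = 10·(2/3) = 20/3.
  So ∫_0^π u² dx = 25*π + π/2 + 20/3 = 20/3 + 51*π/2.
  (u')² squared terms: (-3)²·∫cos(3x)² dx = 9·π/2 = 9*π/2.
  So ∫_0^π (u')² dx = 9*π/2.
||u||_{H^1}^2 = (20/3 + 51*π/2) + (9*π/2) = 20/3 + 30*π.


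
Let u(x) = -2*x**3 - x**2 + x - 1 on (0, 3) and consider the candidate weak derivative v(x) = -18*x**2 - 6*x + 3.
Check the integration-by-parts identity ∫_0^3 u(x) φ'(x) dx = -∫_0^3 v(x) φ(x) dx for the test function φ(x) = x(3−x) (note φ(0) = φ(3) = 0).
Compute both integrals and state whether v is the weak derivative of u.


LHS = 819/10, RHS = 2457/10. No, v is not the weak derivative of u.

u(x) = -2*x**3 - x**2 + x - 1, classical derivative u'(x) = -6*x**2 - 2*x + 1.
φ(x) = x(3−x), so φ'(x) = 3 - 2*x.
Note φ(0) = φ(3) = 0, so the boundary term u·φ vanishes.
LHS = ∫_0^3 u(x) φ'(x) dx = ∫_0^3 (4*x^4 - 4*x^3 - 5*x^2 + 5*x - 3) dx. Term by term:
  ∫_0^3 4*x^4 dx = 972/5;  ∫_0^3 -4*x^3 dx = -81;  ∫_0^3 -5*x^2 dx = -45;
  ∫_0^3 5*x dx = 45/2;  ∫_0^3 -3 dx = -9.
Sum: 972/5 − 81 − 45 + 45/2 − 9 = 819/10.
So LHS = 819/10.
∫_0^3 v(x) φ(x) dx = ∫_0^3 (18*x^4 - 48*x^3 - 21*x^2 + 9*x) dx. Term by term:
  ∫_0^3 18*x^4 dx = 4374/5;  ∫_0^3 -48*x^3 dx = -972;  ∫_0^3 -21*x^2 dx = -189;
  ∫_0^3 9*x dx = 81/2.
Sum: 4374/5 − 972 − 189 + 81/2 = -2457/10.
So RHS = -∫_0^3 v(x) φ(x) dx = 2457/10.
LHS − RHS = -819/5 ≠ 0, so the identity fails.
(For a valid weak derivative the identity must hold for EVERY test function, in particular this one. The failure shows v is NOT the weak derivative of u.)
Correct weak derivative would be u'(x) = -6*x**2 - 2*x + 1.


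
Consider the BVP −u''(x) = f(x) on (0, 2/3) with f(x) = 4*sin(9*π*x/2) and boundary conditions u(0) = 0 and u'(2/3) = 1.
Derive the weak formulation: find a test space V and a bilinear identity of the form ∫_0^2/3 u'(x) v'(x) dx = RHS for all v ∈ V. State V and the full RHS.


V = {v ∈ H^1(0, 2/3) : v(0) = 0} (test functions vanish at x = 0 where u is specified); weak form: ∫_0^2/3 u'v' dx = ∫_0^2/3 (4*sin(9*π*x/2)) v dx + v(2/3) for all v ∈ V.

Multiply both sides by a test function v and integrate from 0 to 2/3:
  ∫_0^2/3 −u''(x) v(x) dx = ∫_0^2/3 f(x) v(x) dx.
Integrate the LHS by parts once:
  ∫_0^2/3 −u'' v dx = −[u'(x) v(x)]_0^2/3 + ∫_0^2/3 u'(x) v'(x) dx.
Thus ∫_0^2/3 u'(x) v'(x) dx = ∫_0^2/3 f(x) v(x) dx + [u'(x) v(x)]_0^2/3.
Choose V so that boundary terms are either known or forced to vanish.
Mixed BC: u(0) = 0 (Dirichlet) and u'(2/3) = 1 (Neumann). Define V = {v ∈ H^1(0, 2/3) : v(0) = 0}. Then [u' v]_0^2/3 = u'(2/3)·v(2/3) − u'(0)·0 = v(2/3).
Weak formulation: find u (satisfying any essential BC) such that ∫_0^2/3 u'(x) v'(x) dx = ∫_0^2/3 f v dx + v(2/3) for all v ∈ V (Dirichlet at 0 absorbed into V; Neumann datum at x = 2/3 contributes the boundary term).
Substituting f(x) = 4*sin(9*π*x/2), the right-hand side is ∫_0^2/3 (4*sin(9*π*x/2)) v dx + v(2/3).


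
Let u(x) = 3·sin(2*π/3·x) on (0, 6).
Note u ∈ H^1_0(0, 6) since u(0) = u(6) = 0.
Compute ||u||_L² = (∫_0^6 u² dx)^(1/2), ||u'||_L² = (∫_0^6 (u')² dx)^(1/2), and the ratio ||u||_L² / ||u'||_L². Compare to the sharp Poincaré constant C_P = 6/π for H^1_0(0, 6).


||u||_L² / ||u'||_L² = 3/(2*π) < C_P = 6/π.

u(x) = 3·sin(2*π/3·x), so u'(x) = 2*π*cos(2*π*x/3).
Writing u(x) = A·sin(kπx/L) with A = 3 and k = 4, use ∫_0^L sin²(kπx/L) dx = L/2 and ∫_0^L cos²(kπx/L) dx = L/2.
u² = 9·sin²(2*π/3·x) and (u')² = 4*π^2·cos²(2*π/3·x), and each of sin², cos² integrates to L/2 = 3 over (0, 6).
∫_0^6 u² dx = 27, so ||u||_L² = 3*sqrt(3).
∫_0^6 (u')² dx = 12*π^2, so ||u'||_L² = 2*sqrt(3)*π.
Ratio ||u||_L² / ||u'||_L² = 3/(2*π).
Sharp Poincaré constant on H^1_0(0, 6) is C_P = L/π = 6/π, achieved by sin(π/6·x).
This is the k = 4 harmonic; the ratio L/(kπ) is strictly less than C_P = L/π, consistent with the sharp inequality ||u||_L² ≤ C_P ||u'||_L².


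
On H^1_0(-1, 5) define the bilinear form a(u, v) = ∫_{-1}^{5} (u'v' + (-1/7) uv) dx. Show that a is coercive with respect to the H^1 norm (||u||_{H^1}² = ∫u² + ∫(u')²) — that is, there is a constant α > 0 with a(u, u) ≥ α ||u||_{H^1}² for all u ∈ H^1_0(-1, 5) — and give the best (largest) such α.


α = (-36/7 + π^2)/(π^2 + 36)

Coercivity of a(·,·) on H^1_0(-1, 5) means a(u, u) ≥ α ||u||_{H^1}² for every u ∈ H^1_0.
The interval has length L = 6, and Poincaré/coercivity depend only on L. Here a(u, u) = ∫(u')² + (-1/7)·∫u².
Here c = -1/7 < 0 with |c| < (π/L)² = π^2/36, so coercivity still holds. The condition a(u,u) ≥ α||u||_{H^1}² reads (1−α)∫(u')² ≥ (α−c)∫u². Any admissible α is ≤ 1 (rapidly oscillating u have ∫u²/∫(u')² → 0), and α = 1 would force 0 ≥ (1−c)∫u², impossible since c < 1; so 1−α > 0. By the sharp Poincaré inequality on H^1_0 of an interval of length L, ∫(u')² ≥ (π/L)²∫u² with equality for the first sine mode sin(π(x−x₀)/L) (x₀ the left endpoint), so the inequality holds for all u iff (1−α)(π/L)² ≥ α − c, i.e. α ≤ ((π/L)² + c)/((π/L)² + 1) = (1 + c(L/π)²)/(1 + (L/π)²). (Direct route, valid since c ≤ 0: Poincaré gives c∫u² ≥ c(L/π)²∫(u')², so a(u,u) ≥ (1 + c(L/π)²)∫(u')², while ||u||_{H^1}² ≤ (1 + (L/π)²)∫(u')²; dividing yields the same α.) With (π/L)² = π^2/36 and c = -1/7, the largest admissible constant is α = ((π/L)² + c)/((π/L)² + 1).
Simplifying, α = (-36/7 + π^2)/(π^2 + 36).


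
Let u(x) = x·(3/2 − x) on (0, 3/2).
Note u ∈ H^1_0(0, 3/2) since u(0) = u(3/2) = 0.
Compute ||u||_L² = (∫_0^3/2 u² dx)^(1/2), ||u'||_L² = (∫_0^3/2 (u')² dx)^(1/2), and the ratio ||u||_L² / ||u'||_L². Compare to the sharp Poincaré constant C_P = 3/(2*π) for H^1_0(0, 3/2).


||u||_L² / ||u'||_L² = 3*sqrt(10)/20 < C_P = 3/(2*π).

u(x) = x·(3/2 − x), so u'(x) = 3/2 - 2*x.
u(x) = x·(3/2 − x) vanishes at x = 0 and x = 3/2, so u ∈ H^1_0(0, 3/2). Differentiate via the product rule and integrate the resulting polynomials term by term.
  ∫_0^3/2 u² dx = ∫_0^3/2 (x^4 - 3*x^3 + 9*x^2/4) dx. Term by term:
    ∫_0^3/2 x^4 dx = 243/160;  ∫_0^3/2 -3*x^3 dx = -243/64;  ∫_0^3/2 9*x^2/4 dx = 81/32.
  Sum: 243/160 − 243/64 + 81/32 = 81/320.
  ∫_0^3/2 (u')² dx = ∫_0^3/2 (4*x^2 - 6*x + 9/4) dx. Term by term:
    ∫_0^3/2 4*x^2 dx = 9/2;  ∫_0^3/2 -6*x dx = -27/4;  ∫_0^3/2 9/4 dx = 27/8.
  Sum: 9/2 − 27/4 + 27/8 = 9/8.
∫_0^3/2 u² dx = 81/320, so ||u||_L² = 9*sqrt(5)/40.
∫_0^3/2 (u')² dx = 9/8, so ||u'||_L² = 3*sqrt(2)/4.
Ratio ||u||_L² / ||u'||_L² = 3*sqrt(10)/20.
Sharp Poincaré constant on H^1_0(0, 3/2) is C_P = L/π = 3/(2*π), achieved by sin(2*π/3·x).
A polynomial bump cannot attain the sharp Poincaré constant (only the first sine eigenfunction does), so the ratio is strictly less than C_P, consistent with ||u||_L² ≤ C_P ||u'||_L².


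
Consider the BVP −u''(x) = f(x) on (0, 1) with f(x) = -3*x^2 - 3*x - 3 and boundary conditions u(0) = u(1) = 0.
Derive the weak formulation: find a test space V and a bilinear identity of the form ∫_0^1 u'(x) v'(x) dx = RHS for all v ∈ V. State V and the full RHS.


V = H^1_0(0, 1) (so v(0) = v(1) = 0); weak form: ∫_0^1 u'v' dx = ∫_0^1 (-3*x^2 - 3*x - 3) v dx for all v ∈ V.

Multiply both sides by a test function v and integrate from 0 to 1:
  ∫_0^1 −u''(x) v(x) dx = ∫_0^1 f(x) v(x) dx.
Integrate the LHS by parts once:
  ∫_0^1 −u'' v dx = −[u'(x) v(x)]_0^1 + ∫_0^1 u'(x) v'(x) dx.
Thus ∫_0^1 u'(x) v'(x) dx = ∫_0^1 f(x) v(x) dx + [u'(x) v(x)]_0^1.
Choose V so that boundary terms are either known or forced to vanish.
u is Dirichlet: u(0) = u(1) = 0. Let V = H^1_0(0, 1); then v(0) = v(1) = 0, and [u' v]_0^1 = 0.
Weak formulation: find u (satisfying any essential BC) such that ∫_0^1 u'(x) v'(x) dx = ∫_0^1 f v dx for all v ∈ V.
Substituting f(x) = -3*x^2 - 3*x - 3, the right-hand side is ∫_0^1 (-3*x^2 - 3*x - 3) v dx.


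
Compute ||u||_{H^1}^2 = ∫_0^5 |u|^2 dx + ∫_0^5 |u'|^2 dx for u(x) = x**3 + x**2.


||u||_{H^1}^2 = 172625/7

The H^1 norm (squared) on an interval (0, L) is
  ||u||_{H^1}^2 = ∫_0^L u(x)^2 dx + ∫_0^L u'(x)^2 dx.
Compute u'(x) = 3*x**2 + 2*x.
Then u(x)^2 = x**6 + 2*x**5 + x**4 and u'(x)^2 = 9*x**4 + 12*x**3 + 4*x**2.
Integrate each monomial from 0 to 5 using ∫_0^5 c·x^n dx = c·5^(n+1)/(n+1):
  ∫_0^5 u(x)^2 dx = ∫_0^5 (x^6 + 2*x^5 + x^4) dx. Term by term:
    ∫_0^5 x^6 dx = 78125/7;  ∫_0^5 2*x^5 dx = 15625/3;  ∫_0^5 x^4 dx = 625.
  Sum: 78125/7 + 15625/3 + 625 = 356875/21.
  ∫_0^5 u'(x)^2 dx = ∫_0^5 (9*x^4 + 12*x^3 + 4*x^2) dx. Term by term:
    ∫_0^5 9*x^4 dx = 5625;  ∫_0^5 12*x^3 dx = 1875;  ∫_0^5 4*x^2 dx = 500/3.
  Sum: 5625 + 1875 + 500/3 = 23000/3.
Adding: ||u||_{H^1}^2 = 356875/21 + 23000/3 = 172625/7.


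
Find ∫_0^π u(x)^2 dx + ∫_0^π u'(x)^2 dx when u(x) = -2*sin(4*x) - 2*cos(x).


||u||_{H^1(0,π)}^2 = 128/15 + 38*π

u'(x) = 2*sin(x) - 8*cos(4*x).
Expand u² and (u')² and integrate term by term on (0, π), using: for integers n ≥ 1, ∫_0^π sin²(nx) dx = ∫_0^π cos²(nx) dx = π/2; for n ≠ n', ∫_0^π sin(nx)sin(n'x) dx = ∫_0^π cos(nx)cos(n'x) dx = 0; and by product-to-sum, ∫_0^π sin(nx)cos(n'x) dx = ½∫_0^π [sin((n+n')x) + sin((n−n')x)] dx, which is 0 when n+n' is even and 2n/(n²−n'²) when n+n' is odd (it need not vanish on (0, π)).
  u² squared terms: (-2)²·∫cos(x)² dx = 4·π/2 = 2*π;  (-2)²·∫sin(4x)² dx = 4·π/2 = 2*π.
  u² cross terms: 2·(-2)·(-2)·∫cos(x)·sin(4x) dx = 8·(8/15) = 64/15.
  So ∫_0^π u² dx = 2*π + 2*π + 64/15 = 64/15 + 4*π.
  (u')² squared terms: (-8)²·∫cos(4x)² dx = 64·π/2 = 32*π;  (2)²·∫sin(x)² dx = 4·π/2 = 2*π.
  (u')² cross terms: 2·(-8)·(2)·∫cos(4x)·sin(x) dx = -32·(-2/15) = 64/15.
  So ∫_0^π (u')² dx = 32*π + 2*π + 64/15 = 64/15 + 34*π.
||u||_{H^1}^2 = (64/15 + 4*π) + (64/15 + 34*π) = 128/15 + 38*π.


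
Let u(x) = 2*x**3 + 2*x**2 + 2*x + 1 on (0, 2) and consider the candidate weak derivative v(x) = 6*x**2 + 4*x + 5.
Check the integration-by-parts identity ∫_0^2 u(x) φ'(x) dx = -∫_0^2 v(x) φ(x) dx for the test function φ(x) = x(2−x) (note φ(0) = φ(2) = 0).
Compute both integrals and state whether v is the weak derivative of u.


LHS = -88/5, RHS = -108/5. No, v is not the weak derivative of u.

u(x) = 2*x**3 + 2*x**2 + 2*x + 1, classical derivative u'(x) = 6*x**2 + 4*x + 2.
φ(x) = x(2−x), so φ'(x) = 2 - 2*x.
Note φ(0) = φ(2) = 0, so the boundary term u·φ vanishes.
LHS = ∫_0^2 u(x) φ'(x) dx = ∫_0^2 (-4*x^4 + 2*x + 2) dx. Term by term:
  ∫_0^2 -4*x^4 dx = -128/5;  ∫_0^2 2*x dx = 4;  ∫_0^2 2 dx = 4.
Sum: -128/5 + 4 + 4 = -88/5.
So LHS = -88/5.
∫_0^2 v(x) φ(x) dx = ∫_0^2 (-6*x^4 + 8*x^3 + 3*x^2 + 10*x) dx. Term by term:
  ∫_0^2 -6*x^4 dx = -192/5;  ∫_0^2 8*x^3 dx = 32;  ∫_0^2 3*x^2 dx = 8;
  ∫_0^2 10*x dx = 20.
Sum: -192/5 + 32 + 8 + 20 = 108/5.
So RHS = -∫_0^2 v(x) φ(x) dx = -108/5.
LHS − RHS = 4 ≠ 0, so the identity fails.
(For a valid weak derivative the identity must hold for EVERY test function, in particular this one. The failure shows v is NOT the weak derivative of u.)
Correct weak derivative would be u'(x) = 6*x**2 + 4*x + 2.


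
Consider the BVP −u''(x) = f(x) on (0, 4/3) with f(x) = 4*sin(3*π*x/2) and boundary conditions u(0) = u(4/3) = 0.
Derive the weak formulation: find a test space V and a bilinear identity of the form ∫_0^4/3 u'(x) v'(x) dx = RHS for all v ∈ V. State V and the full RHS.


V = H^1_0(0, 4/3) (so v(0) = v(4/3) = 0); weak form: ∫_0^4/3 u'v' dx = ∫_0^4/3 (4*sin(3*π*x/2)) v dx for all v ∈ V.

Multiply both sides by a test function v and integrate from 0 to 4/3:
  ∫_0^4/3 −u''(x) v(x) dx = ∫_0^4/3 f(x) v(x) dx.
Integrate the LHS by parts once:
  ∫_0^4/3 −u'' v dx = −[u'(x) v(x)]_0^4/3 + ∫_0^4/3 u'(x) v'(x) dx.
Thus ∫_0^4/3 u'(x) v'(x) dx = ∫_0^4/3 f(x) v(x) dx + [u'(x) v(x)]_0^4/3.
Choose V so that boundary terms are either known or forced to vanish.
u is Dirichlet: u(0) = u(4/3) = 0. Let V = H^1_0(0, 4/3); then v(0) = v(4/3) = 0, and [u' v]_0^4/3 = 0.
Weak formulation: find u (satisfying any essential BC) such that ∫_0^4/3 u'(x) v'(x) dx = ∫_0^4/3 f v dx for all v ∈ V.
Substituting f(x) = 4*sin(3*π*x/2), the right-hand side is ∫_0^4/3 (4*sin(3*π*x/2)) v dx.


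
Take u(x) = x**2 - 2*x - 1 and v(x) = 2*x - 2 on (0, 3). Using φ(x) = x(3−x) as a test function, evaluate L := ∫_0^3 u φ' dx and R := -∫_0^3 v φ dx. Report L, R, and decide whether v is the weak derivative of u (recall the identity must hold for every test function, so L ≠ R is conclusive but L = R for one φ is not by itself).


LHS = -9/2, RHS = -9/2. Yes, v = u' weakly.

u(x) = x**2 - 2*x - 1, classical derivative u'(x) = 2*x - 2.
φ(x) = x(3−x), so φ'(x) = 3 - 2*x.
Note φ(0) = φ(3) = 0, so the boundary term u·φ vanishes.
LHS = ∫_0^3 u(x) φ'(x) dx = ∫_0^3 (-2*x^3 + 7*x^2 - 4*x - 3) dx. Term by term:
  ∫_0^3 -2*x^3 dx = -81/2;  ∫_0^3 7*x^2 dx = 63;  ∫_0^3 -4*x dx = -18;
  ∫_0^3 -3 dx = -9.
Sum: -81/2 + 63 − 18 − 9 = -9/2.
So LHS = -9/2.
∫_0^3 v(x) φ(x) dx = ∫_0^3 (-2*x^3 + 8*x^2 - 6*x) dx. Term by term:
  ∫_0^3 -2*x^3 dx = -81/2;  ∫_0^3 8*x^2 dx = 72;  ∫_0^3 -6*x dx = -27.
Sum: -81/2 + 72 − 27 = 9/2.
So RHS = -∫_0^3 v(x) φ(x) dx = -9/2.
LHS = RHS, so the identity holds for this test φ.
Moreover u is smooth here and v(x) = u'(x) = 2*x - 2 pointwise, so the identity holds for every test function. Hence v is the weak derivative of u.


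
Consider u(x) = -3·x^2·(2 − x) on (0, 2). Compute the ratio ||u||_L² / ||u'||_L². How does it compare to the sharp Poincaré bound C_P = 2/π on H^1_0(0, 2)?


||u||_L² / ||u'||_L² = sqrt(14)/7 < C_P = 2/π.

u(x) = -3·x^2·(2 − x), so u'(x) = 3*x*(3*x - 4).
u(x) = -3·x^2·(2 − x) vanishes at x = 0 and x = 2, so u ∈ H^1_0(0, 2). Differentiate via the product rule and integrate the resulting polynomials term by term.
  ∫_0^2 u² dx = ∫_0^2 (9*x^6 - 36*x^5 + 36*x^4) dx. Term by term:
    ∫_0^2 9*x^6 dx = 1152/7;  ∫_0^2 -36*x^5 dx = -384;  ∫_0^2 36*x^4 dx = 1152/5.
  Sum: 1152/7 − 384 + 1152/5 = 384/35.
  ∫_0^2 (u')² dx = ∫_0^2 (81*x^4 - 216*x^3 + 144*x^2) dx. Term by term:
    ∫_0^2 81*x^4 dx = 2592/5;  ∫_0^2 -216*x^3 dx = -864;  ∫_0^2 144*x^2 dx = 384.
  Sum: 2592/5 − 864 + 384 = 192/5.
∫_0^2 u² dx = 384/35, so ||u||_L² = 8*sqrt(210)/35.
∫_0^2 (u')² dx = 192/5, so ||u'||_L² = 8*sqrt(15)/5.
Ratio ||u||_L² / ||u'||_L² = sqrt(14)/7.
Sharp Poincaré constant on H^1_0(0, 2) is C_P = L/π = 2/π, achieved by sin(π/2·x).
A polynomial bump cannot attain the sharp Poincaré constant (only the first sine eigenfunction does), so the ratio is strictly less than C_P, consistent with ||u||_L² ≤ C_P ||u'||_L².


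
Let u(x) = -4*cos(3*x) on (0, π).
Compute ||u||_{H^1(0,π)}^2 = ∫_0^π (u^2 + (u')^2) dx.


||u||_{H^1(0,π)}^2 = 80*π

u'(x) = 12*sin(3*x).
Expand u² and (u')² and integrate term by term on (0, π), using: for integers n ≥ 1, ∫_0^π sin²(nx) dx = ∫_0^π cos²(nx) dx = π/2; for n ≠ n', ∫_0^π sin(nx)sin(n'x) dx = ∫_0^π cos(nx)cos(n'x) dx = 0; and by product-to-sum, ∫_0^π sin(nx)cos(n'x) dx = ½∫_0^π [sin((n+n')x) + sin((n−n')x)] dx, which is 0 when n+n' is even and 2n/(n²−n'²) when n+n' is odd (it need not vanish on (0, π)).
  u² squared terms: (-4)²·∫cos(3x)² dx = 16·π/2 = 8*π.
  So ∫_0^π u² dx = 8*π.
  (u')² squared terms: (12)²·∫sin(3x)² dx = 144·π/2 = 72*π.
  So ∫_0^π (u')² dx = 72*π.
||u||_{H^1}^2 = (8*π) + (72*π) = 80*π.


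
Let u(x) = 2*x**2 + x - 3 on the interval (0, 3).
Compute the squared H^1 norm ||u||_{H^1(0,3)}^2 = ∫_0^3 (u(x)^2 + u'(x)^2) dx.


||u||_{H^1}^2 = 1797/5

The H^1 norm (squared) on an interval (0, L) is
  ||u||_{H^1}^2 = ∫_0^L u(x)^2 dx + ∫_0^L u'(x)^2 dx.
Compute u'(x) = 4*x + 1.
Then u(x)^2 = 4*x**4 + 4*x**3 - 11*x**2 - 6*x + 9 and u'(x)^2 = 16*x**2 + 8*x + 1.
Integrate each monomial from 0 to 3 using ∫_0^3 c·x^n dx = c·3^(n+1)/(n+1):
  ∫_0^3 u(x)^2 dx = ∫_0^3 (4*x^4 + 4*x^3 - 11*x^2 - 6*x + 9) dx. Term by term:
    ∫_0^3 4*x^4 dx = 972/5;  ∫_0^3 4*x^3 dx = 81;  ∫_0^3 -11*x^2 dx = -99;
    ∫_0^3 -6*x dx = -27;  ∫_0^3 9 dx = 27.
  Sum: 972/5 + 81 − 99 − 27 + 27 = 882/5.
  ∫_0^3 u'(x)^2 dx = ∫_0^3 (16*x^2 + 8*x + 1) dx. Term by term:
    ∫_0^3 16*x^2 dx = 144;  ∫_0^3 8*x dx = 36;  ∫_0^3 1 dx = 3.
  Sum: 144 + 36 + 3 = 183.
Adding: ||u||_{H^1}^2 = 882/5 + 183 = 1797/5.


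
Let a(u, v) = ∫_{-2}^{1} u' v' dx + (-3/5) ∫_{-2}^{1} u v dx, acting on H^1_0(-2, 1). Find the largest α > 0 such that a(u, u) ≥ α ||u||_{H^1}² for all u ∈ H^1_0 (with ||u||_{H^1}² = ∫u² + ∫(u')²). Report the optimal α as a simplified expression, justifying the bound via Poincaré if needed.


α = (-27/5 + π^2)/(9 + π^2)

Coercivity of a(·,·) on H^1_0(-2, 1) means a(u, u) ≥ α ||u||_{H^1}² for every u ∈ H^1_0.
The interval has length L = 3, and Poincaré/coercivity depend only on L. Here a(u, u) = ∫(u')² + (-3/5)·∫u².
Here c = -3/5 < 0 with |c| < (π/L)² = π^2/9, so coercivity still holds. The condition a(u,u) ≥ α||u||_{H^1}² reads (1−α)∫(u')² ≥ (α−c)∫u². Any admissible α is ≤ 1 (rapidly oscillating u have ∫u²/∫(u')² → 0), and α = 1 would force 0 ≥ (1−c)∫u², impossible since c < 1; so 1−α > 0. By the sharp Poincaré inequality on H^1_0 of an interval of length L, ∫(u')² ≥ (π/L)²∫u² with equality for the first sine mode sin(π(x−x₀)/L) (x₀ the left endpoint), so the inequality holds for all u iff (1−α)(π/L)² ≥ α − c, i.e. α ≤ ((π/L)² + c)/((π/L)² + 1) = (1 + c(L/π)²)/(1 + (L/π)²). (Direct route, valid since c ≤ 0: Poincaré gives c∫u² ≥ c(L/π)²∫(u')², so a(u,u) ≥ (1 + c(L/π)²)∫(u')², while ||u||_{H^1}² ≤ (1 + (L/π)²)∫(u')²; dividing yields the same α.) With (π/L)² = π^2/9 and c = -3/5, the largest admissible constant is α = ((π/L)² + c)/((π/L)² + 1).
Simplifying, α = (-27/5 + π^2)/(9 + π^2).


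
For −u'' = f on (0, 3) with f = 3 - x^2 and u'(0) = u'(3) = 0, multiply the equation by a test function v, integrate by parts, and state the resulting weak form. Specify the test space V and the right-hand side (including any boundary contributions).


V = H^1(0, 3) (no boundary constraint on v; u is determined up to an additive constant); weak form: ∫_0^3 u'v' dx = ∫_0^3 (3 - x^2) v dx for all v ∈ V.

Multiply both sides by a test function v and integrate from 0 to 3:
  ∫_0^3 −u''(x) v(x) dx = ∫_0^3 f(x) v(x) dx.
Integrate the LHS by parts once:
  ∫_0^3 −u'' v dx = −[u'(x) v(x)]_0^3 + ∫_0^3 u'(x) v'(x) dx.
Thus ∫_0^3 u'(x) v'(x) dx = ∫_0^3 f(x) v(x) dx + [u'(x) v(x)]_0^3.
Choose V so that boundary terms are either known or forced to vanish.
u has homogeneous Neumann: u'(0) = u'(3) = 0. So [u' v]_0^3 = 0·v(3) − 0·v(0) = 0 for any v; take V = H^1(0, 3).
Weak formulation: find u (satisfying any essential BC) such that ∫_0^3 u'(x) v'(x) dx = ∫_0^3 f v dx for all v ∈ V (homogeneous Neumann, so boundary terms vanish).
Substituting f(x) = 3 - x^2, the right-hand side is ∫_0^3 (3 - x^2) v dx.
Compatibility check (pure Neumann): taking v ≡ 1 ∈ V gives 0 = ∫_0^3 f dx + (0) − (0), i.e. ∫_0^3 f dx must equal u'(0) − u'(3) = 0. Indeed ∫_0^3 (3 - x^2) dx = 0, so the data are compatible. The solution is then unique only up to an additive constant (fix it e.g. by requiring ∫_0^3 u dx = 0).


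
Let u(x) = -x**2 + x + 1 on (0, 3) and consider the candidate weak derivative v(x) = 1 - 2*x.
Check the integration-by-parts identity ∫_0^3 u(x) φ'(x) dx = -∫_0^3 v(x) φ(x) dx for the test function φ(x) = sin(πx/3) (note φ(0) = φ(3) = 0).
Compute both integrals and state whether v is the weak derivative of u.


LHS = 12/π, RHS = 12/π. Yes, v = u' weakly.

u(x) = -x**2 + x + 1, classical derivative u'(x) = 1 - 2*x.
φ(x) = sin(πx/3), so φ'(x) = π*cos(π*x/3)/3.
Note φ(0) = φ(3) = 0, so the boundary term u·φ vanishes.
LHS = ∫_0^3 u(x) φ'(x) dx = ∫_0^3 (-π*x^2*cos(π*x/3)/3 + π*x*cos(π*x/3)/3 + π*cos(π*x/3)/3) dx. Term by term:
  ∫_0^3 π*cos(π*x/3)/3 dx = 0;  ∫_0^3 -π*x^2*cos(π*x/3)/3 dx = 18/π;  ∫_0^3 π*x*cos(π*x/3)/3 dx = -6/π.
Sum: 0 + 18/π − 6/π = 12/π.
So LHS = 12/π.
∫_0^3 v(x) φ(x) dx = ∫_0^3 (-2*x*sin(π*x/3) + sin(π*x/3)) dx. Term by term:
  ∫_0^3 -2*x*sin(π*x/3) dx = -18/π;  ∫_0^3 sin(π*x/3) dx = 6/π.
Sum: -18/π + 6/π = -12/π.
So RHS = -∫_0^3 v(x) φ(x) dx = 12/π.
LHS = RHS, so the identity holds for this test φ.
Moreover u is smooth here and v(x) = u'(x) = 1 - 2*x pointwise, so the identity holds for every test function. Hence v is the weak derivative of u.


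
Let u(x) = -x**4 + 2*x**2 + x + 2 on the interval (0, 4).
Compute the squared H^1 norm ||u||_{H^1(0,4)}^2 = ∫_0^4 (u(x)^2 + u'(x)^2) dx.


||u||_{H^1}^2 = 15651836/315

The H^1 norm (squared) on an interval (0, L) is
  ||u||_{H^1}^2 = ∫_0^L u(x)^2 dx + ∫_0^L u'(x)^2 dx.
Compute u'(x) = -4*x**3 + 4*x + 1.
Then u(x)^2 = x**8 - 4*x**6 - 2*x**5 + 4*x**3 + 9*x**2 + 4*x + 4 and u'(x)^2 = 16*x**6 - 32*x**4 - 8*x**3 + 16*x**2 + 8*x + 1.
Integrate each monomial from 0 to 4 using ∫_0^4 c·x^n dx = c·4^(n+1)/(n+1):
  ∫_0^4 u(x)^2 dx = ∫_0^4 (x^8 - 4*x^6 - 2*x^5 + 4*x^3 + 9*x^2 + 4*x + 4) dx. Term by term:
    ∫_0^4 x^8 dx = 262144/9;  ∫_0^4 -4*x^6 dx = -65536/7;  ∫_0^4 -2*x^5 dx = -4096/3;
    ∫_0^4 4*x^3 dx = 256;  ∫_0^4 9*x^2 dx = 192;  ∫_0^4 4*x dx = 32;
    ∫_0^4 4 dx = 16.
  Sum: 262144/9 − 65536/7 − 4096/3 + 256 + 192 + 32 + 16 = 1190416/63.
  ∫_0^4 u'(x)^2 dx = ∫_0^4 (16*x^6 - 32*x^4 - 8*x^3 + 16*x^2 + 8*x + 1) dx. Term by term:
    ∫_0^4 16*x^6 dx = 262144/7;  ∫_0^4 -32*x^4 dx = -32768/5;  ∫_0^4 -8*x^3 dx = -512;
    ∫_0^4 16*x^2 dx = 1024/3;  ∫_0^4 8*x dx = 64;  ∫_0^4 1 dx = 4.
  Sum: 262144/7 − 32768/5 − 512 + 1024/3 + 64 + 4 = 3233252/105.
Adding: ||u||_{H^1}^2 = 1190416/63 + 3233252/105 = 15651836/315.


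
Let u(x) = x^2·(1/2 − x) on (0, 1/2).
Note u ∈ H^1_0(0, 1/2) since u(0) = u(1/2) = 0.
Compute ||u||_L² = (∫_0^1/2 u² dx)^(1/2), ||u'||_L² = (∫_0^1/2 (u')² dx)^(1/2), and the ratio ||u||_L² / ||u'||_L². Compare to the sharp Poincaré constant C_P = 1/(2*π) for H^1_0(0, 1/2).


||u||_L² / ||u'||_L² = sqrt(14)/28 < C_P = 1/(2*π).

u(x) = x^2·(1/2 − x), so u'(x) = x*(1 - 3*x).
u(x) = x^2·(1/2 − x) vanishes at x = 0 and x = 1/2, so u ∈ H^1_0(0, 1/2). Differentiate via the product rule and integrate the resulting polynomials term by term.
  ∫_0^1/2 u² dx = ∫_0^1/2 (x^6 - x^5 + x^4/4) dx. Term by term:
    ∫_0^1/2 x^6 dx = 1/896;  ∫_0^1/2 -x^5 dx = -1/384;  ∫_0^1/2 x^4/4 dx = 1/640.
  Sum: 1/896 − 1/384 + 1/640 = 1/13440.
  ∫_0^1/2 (u')² dx = ∫_0^1/2 (9*x^4 - 6*x^3 + x^2) dx. Term by term:
    ∫_0^1/2 9*x^4 dx = 9/160;  ∫_0^1/2 -6*x^3 dx = -3/32;  ∫_0^1/2 x^2 dx = 1/24.
  Sum: 9/160 − 3/32 + 1/24 = 1/240.
∫_0^1/2 u² dx = 1/13440, so ||u||_L² = sqrt(210)/1680.
∫_0^1/2 (u')² dx = 1/240, so ||u'||_L² = sqrt(15)/60.
Ratio ||u||_L² / ||u'||_L² = sqrt(14)/28.
Sharp Poincaré constant on H^1_0(0, 1/2) is C_P = L/π = 1/(2*π), achieved by sin(2*π·x).
A polynomial bump cannot attain the sharp Poincaré constant (only the first sine eigenfunction does), so the ratio is strictly less than C_P, consistent with ||u||_L² ≤ C_P ||u'||_L².


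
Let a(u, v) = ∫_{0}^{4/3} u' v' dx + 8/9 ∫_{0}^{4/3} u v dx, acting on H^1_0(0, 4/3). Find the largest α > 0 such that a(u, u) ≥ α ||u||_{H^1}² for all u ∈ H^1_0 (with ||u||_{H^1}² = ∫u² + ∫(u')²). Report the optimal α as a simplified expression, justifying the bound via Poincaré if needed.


α = (128 + 81*π^2)/(9*(16 + 9*π^2))

Coercivity of a(·,·) on H^1_0(0, 4/3) means a(u, u) ≥ α ||u||_{H^1}² for every u ∈ H^1_0.
The interval has length L = 4/3, and Poincaré/coercivity depend only on L. Here a(u, u) = ∫(u')² + (8/9)·∫u².
Here 0 < c = 8/9 < 1. The condition a(u,u) ≥ α||u||_{H^1}² reads (1−α)∫(u')² ≥ (α−c)∫u². Any admissible α is ≤ 1 (rapidly oscillating u have ∫u²/∫(u')² → 0), and α = 1 would force 0 ≥ (1−c)∫u², impossible since c < 1; so 1−α > 0. By the sharp Poincaré inequality on H^1_0 of an interval of length L, ∫(u')² ≥ (π/L)²∫u² with equality for the first sine mode sin(π(x−x₀)/L) (x₀ the left endpoint), so the inequality holds for all u iff (1−α)(π/L)² ≥ α − c, i.e. α ≤ ((π/L)² + c)/((π/L)² + 1) = (1 + c(L/π)²)/(1 + (L/π)²). With (π/L)² = 9*π^2/16 and c = 8/9, the largest admissible constant is α = ((π/L)² + c)/((π/L)² + 1).
Simplifying, α = (128 + 81*π^2)/(9*(16 + 9*π^2)).


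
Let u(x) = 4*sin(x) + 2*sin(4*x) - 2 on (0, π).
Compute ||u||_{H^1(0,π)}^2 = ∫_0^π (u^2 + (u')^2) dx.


||u||_{H^1(0,π)}^2 = -32 + 54*π

u'(x) = 4*cos(x) + 8*cos(4*x).
Expand u² and (u')² and integrate term by term on (0, π), using: for integers n ≥ 1, ∫_0^π sin²(nx) dx = ∫_0^π cos²(nx) dx = π/2; for n ≠ n', ∫_0^π sin(nx)sin(n'x) dx = ∫_0^π cos(nx)cos(n'x) dx = 0; and by product-to-sum, ∫_0^π sin(nx)cos(n'x) dx = ½∫_0^π [sin((n+n')x) + sin((n−n')x)] dx, which is 0 when n+n' is even and 2n/(n²−n'²) when n+n' is odd (it need not vanish on (0, π)). For the constant mode: ∫_0^π 1 dx = π, ∫_0^π cos(nx) dx = 0, ∫_0^π sin(nx) dx = (1−(−1)^n)/n.
  u² squared terms: (-2)²·∫1 dx = 4·π = 4*π;  (2)²·∫sin(4x)² dx = 4·π/2 = 2*π;  (4)²·∫sin(x)² dx = 16·π/2 = 8*π.
  u² cross terms: 2·(-2)·(2)·∫1·sin(4x) dx = -8·(0) = 0;  2·(-2)·(4)·∫1·sin(x) dx = -16·(2) = -32;  2·(2)·(4)·∫sin(4x)·sin(x) dx = 16·(0) = 0.
  So ∫_0^π u² dx = 4*π + 2*π + 8*π + 0 − 32 + 0 = -32 + 14*π.
  (u')² squared terms: (4)²·∫cos(x)² dx = 16·π/2 = 8*π;  (8)²·∫cos(4x)² dx = 64·π/2 = 32*π.
  (u')² cross terms: 2·(4)·(8)·∫cos(x)·cos(4x) dx = 64·(0) = 0.
  So ∫_0^π (u')² dx = 8*π + 32*π + 0 = 40*π.
||u||_{H^1}^2 = (-32 + 14*π) + (40*π) = -32 + 54*π.


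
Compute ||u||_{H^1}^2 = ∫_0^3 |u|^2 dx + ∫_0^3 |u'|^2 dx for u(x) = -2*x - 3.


||u||_{H^1}^2 = 129

The H^1 norm (squared) on an interval (0, L) is
  ||u||_{H^1}^2 = ∫_0^L u(x)^2 dx + ∫_0^L u'(x)^2 dx.
Compute u'(x) = -2.
Then u(x)^2 = 4*x**2 + 12*x + 9 and u'(x)^2 = 4.
Integrate each monomial from 0 to 3 using ∫_0^3 c·x^n dx = c·3^(n+1)/(n+1):
  ∫_0^3 u(x)^2 dx = ∫_0^3 (4*x^2 + 12*x + 9) dx. Term by term:
    ∫_0^3 4*x^2 dx = 36;  ∫_0^3 12*x dx = 54;  ∫_0^3 9 dx = 27.
  Sum: 36 + 54 + 27 = 117.
  ∫_0^3 u'(x)^2 dx = ∫_0^3 (4) dx. Term by term:
    ∫_0^3 4 dx = 12.
Adding: ||u||_{H^1}^2 = 117 + 12 = 129.


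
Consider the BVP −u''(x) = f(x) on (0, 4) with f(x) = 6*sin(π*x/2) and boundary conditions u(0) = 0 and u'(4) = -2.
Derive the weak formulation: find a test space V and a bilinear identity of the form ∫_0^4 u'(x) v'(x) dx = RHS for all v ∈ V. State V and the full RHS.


V = {v ∈ H^1(0, 4) : v(0) = 0} (test functions vanish at x = 0 where u is specified); weak form: ∫_0^4 u'v' dx = ∫_0^4 (6*sin(π*x/2)) v dx − 2·v(4) for all v ∈ V.

Multiply both sides by a test function v and integrate from 0 to 4:
  ∫_0^4 −u''(x) v(x) dx = ∫_0^4 f(x) v(x) dx.
Integrate the LHS by parts once:
  ∫_0^4 −u'' v dx = −[u'(x) v(x)]_0^4 + ∫_0^4 u'(x) v'(x) dx.
Thus ∫_0^4 u'(x) v'(x) dx = ∫_0^4 f(x) v(x) dx + [u'(x) v(x)]_0^4.
Choose V so that boundary terms are either known or forced to vanish.
Mixed BC: u(0) = 0 (Dirichlet) and u'(4) = -2 (Neumann). Define V = {v ∈ H^1(0, 4) : v(0) = 0}. Then [u' v]_0^4 = u'(4)·v(4) − u'(0)·0 = − 2·v(4).
Weak formulation: find u (satisfying any essential BC) such that ∫_0^4 u'(x) v'(x) dx = ∫_0^4 f v dx − 2·v(4) for all v ∈ V (Dirichlet at 0 absorbed into V; Neumann datum at x = 4 contributes the boundary term).
Substituting f(x) = 6*sin(π*x/2), the right-hand side is ∫_0^4 (6*sin(π*x/2)) v dx − 2·v(4).
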